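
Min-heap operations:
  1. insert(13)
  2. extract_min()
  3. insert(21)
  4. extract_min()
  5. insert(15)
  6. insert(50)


insert(13) -> [13]
extract_min()->13, []
insert(21) -> [21]
extract_min()->21, []
insert(15) -> [15]
insert(50) -> [15, 50]

Final heap: [15, 50]


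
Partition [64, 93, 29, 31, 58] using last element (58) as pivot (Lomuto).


Pivot: 58
  29 <= 58: swap -> [29, 93, 64, 31, 58]
  31 <= 58: swap -> [29, 31, 64, 93, 58]
Place pivot at 2: [29, 31, 58, 93, 64]

Partitioned: [29, 31, 58, 93, 64]


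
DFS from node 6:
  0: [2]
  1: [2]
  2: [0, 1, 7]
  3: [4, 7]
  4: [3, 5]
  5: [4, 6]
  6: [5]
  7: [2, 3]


Visit 6, push [5]
Visit 5, push [4]
Visit 4, push [3]
Visit 3, push [7]
Visit 7, push [2]
Visit 2, push [1, 0]
Visit 0, push []
Visit 1, push []

DFS order: [6, 5, 4, 3, 7, 2, 0, 1]


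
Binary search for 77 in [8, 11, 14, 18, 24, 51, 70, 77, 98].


Step 1: lo=0, hi=8, mid=4, val=24
Step 2: lo=5, hi=8, mid=6, val=70
Step 3: lo=7, hi=8, mid=7, val=77

Found at index 7


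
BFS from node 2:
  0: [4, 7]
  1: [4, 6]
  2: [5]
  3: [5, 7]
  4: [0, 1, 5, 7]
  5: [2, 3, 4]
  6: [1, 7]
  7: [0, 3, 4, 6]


Visit 2, enqueue [5]
Visit 5, enqueue [3, 4]
Visit 3, enqueue [7]
Visit 4, enqueue [0, 1]
Visit 7, enqueue [6]
Visit 0, enqueue []
Visit 1, enqueue []
Visit 6, enqueue []

BFS order: [2, 5, 3, 4, 7, 0, 1, 6]


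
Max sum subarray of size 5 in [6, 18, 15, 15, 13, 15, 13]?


[0:5]: 67
[1:6]: 76
[2:7]: 71

Max: 76 at [1:6]


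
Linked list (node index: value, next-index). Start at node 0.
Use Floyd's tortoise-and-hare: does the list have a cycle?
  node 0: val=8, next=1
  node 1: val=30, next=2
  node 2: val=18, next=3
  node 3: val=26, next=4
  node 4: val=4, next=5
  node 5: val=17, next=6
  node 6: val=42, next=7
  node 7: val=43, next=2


Floyd's tortoise (slow, +1) and hare (fast, +2):
  init: slow=0, fast=0
  step 1: slow=1, fast=2
  step 2: slow=2, fast=4
  step 3: slow=3, fast=6
  step 4: slow=4, fast=2
  step 5: slow=5, fast=4
  step 6: slow=6, fast=6
  slow == fast at node 6: cycle detected

Cycle: yes


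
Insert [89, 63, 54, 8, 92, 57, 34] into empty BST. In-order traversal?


Insert 89: root
Insert 63: L from 89
Insert 54: L from 89 -> L from 63
Insert 8: L from 89 -> L from 63 -> L from 54
Insert 92: R from 89
Insert 57: L from 89 -> L from 63 -> R from 54
Insert 34: L from 89 -> L from 63 -> L from 54 -> R from 8

In-order: [8, 34, 54, 57, 63, 89, 92]


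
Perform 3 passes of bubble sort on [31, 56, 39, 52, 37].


Initial: [31, 56, 39, 52, 37]
Pass 1: [31, 39, 52, 37, 56] (3 swaps)
Pass 2: [31, 39, 37, 52, 56] (1 swaps)
Pass 3: [31, 37, 39, 52, 56] (1 swaps)

After 3 passes: [31, 37, 39, 52, 56]


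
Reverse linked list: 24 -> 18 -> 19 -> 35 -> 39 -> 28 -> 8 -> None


Step 1: curr=24, set curr.next=prev(None) | reversed so far: 24
Step 2: curr=18, set curr.next=prev(24) | reversed so far: 18 -> 24
Step 3: curr=19, set curr.next=prev(18) | reversed so far: 19 -> 18 -> 24
Step 4: curr=35, set curr.next=prev(19) | reversed so far: 35 -> 19 -> 18 -> 24
Step 5: curr=39, set curr.next=prev(35) | reversed so far: 39 -> 35 -> 19 -> 18 -> 24
Step 6: curr=28, set curr.next=prev(39) | reversed so far: 28 -> 39 -> 35 -> 19 -> 18 -> 24
Step 7: curr=8, set curr.next=prev(28) | reversed so far: 8 -> 28 -> 39 -> 35 -> 19 -> 18 -> 24

8 -> 28 -> 39 -> 35 -> 19 -> 18 -> 24 -> None


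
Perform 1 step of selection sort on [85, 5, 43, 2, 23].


Initial: [85, 5, 43, 2, 23]
Step 1: min=2 at 3
  Swap: [2, 5, 43, 85, 23]

After 1 step: [2, 5, 43, 85, 23]


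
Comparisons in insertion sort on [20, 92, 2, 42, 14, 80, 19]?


Algorithm: insertion sort
Input: [20, 92, 2, 42, 14, 80, 19]
Sorted: [2, 14, 19, 20, 42, 80, 92]

16


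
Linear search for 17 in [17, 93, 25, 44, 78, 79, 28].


i=0: 17==17 found!

Found at 0, 1 comps


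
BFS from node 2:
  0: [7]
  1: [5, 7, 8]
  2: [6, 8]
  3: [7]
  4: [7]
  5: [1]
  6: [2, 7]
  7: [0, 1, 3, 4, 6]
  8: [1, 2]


Visit 2, enqueue [6, 8]
Visit 6, enqueue [7]
Visit 8, enqueue [1]
Visit 7, enqueue [0, 3, 4]
Visit 1, enqueue [5]
Visit 0, enqueue []
Visit 3, enqueue []
Visit 4, enqueue []
Visit 5, enqueue []

BFS order: [2, 6, 8, 7, 1, 0, 3, 4, 5]


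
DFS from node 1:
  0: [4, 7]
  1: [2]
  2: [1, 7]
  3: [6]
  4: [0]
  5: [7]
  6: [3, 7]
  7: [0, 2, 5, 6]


Visit 1, push [2]
Visit 2, push [7]
Visit 7, push [6, 5, 0]
Visit 0, push [4]
Visit 4, push []
Visit 5, push []
Visit 6, push [3]
Visit 3, push []

DFS order: [1, 2, 7, 0, 4, 5, 6, 3]


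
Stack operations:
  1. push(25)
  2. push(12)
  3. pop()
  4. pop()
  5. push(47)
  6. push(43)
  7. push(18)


push(25) -> [25]
push(12) -> [25, 12]
pop()->12, [25]
pop()->25, []
push(47) -> [47]
push(43) -> [47, 43]
push(18) -> [47, 43, 18]

Final stack: [47, 43, 18]


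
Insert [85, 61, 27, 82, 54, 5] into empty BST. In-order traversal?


Insert 85: root
Insert 61: L from 85
Insert 27: L from 85 -> L from 61
Insert 82: L from 85 -> R from 61
Insert 54: L from 85 -> L from 61 -> R from 27
Insert 5: L from 85 -> L from 61 -> L from 27

In-order: [5, 27, 54, 61, 82, 85]


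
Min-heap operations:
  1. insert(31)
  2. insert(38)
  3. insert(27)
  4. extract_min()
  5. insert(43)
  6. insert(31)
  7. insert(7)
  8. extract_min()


insert(31) -> [31]
insert(38) -> [31, 38]
insert(27) -> [27, 38, 31]
extract_min()->27, [31, 38]
insert(43) -> [31, 38, 43]
insert(31) -> [31, 31, 43, 38]
insert(7) -> [7, 31, 43, 38, 31]
extract_min()->7, [31, 31, 43, 38]

Final heap: [31, 31, 43, 38]


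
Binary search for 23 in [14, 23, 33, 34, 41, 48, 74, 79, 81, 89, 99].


Step 1: lo=0, hi=10, mid=5, val=48
Step 2: lo=0, hi=4, mid=2, val=33
Step 3: lo=0, hi=1, mid=0, val=14
Step 4: lo=1, hi=1, mid=1, val=23

Found at index 1


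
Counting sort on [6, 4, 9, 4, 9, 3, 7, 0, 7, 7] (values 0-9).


Input: [6, 4, 9, 4, 9, 3, 7, 0, 7, 7]
Counts: [1, 0, 0, 1, 2, 0, 1, 3, 0, 2]

Sorted: [0, 3, 4, 4, 6, 7, 7, 7, 9, 9]


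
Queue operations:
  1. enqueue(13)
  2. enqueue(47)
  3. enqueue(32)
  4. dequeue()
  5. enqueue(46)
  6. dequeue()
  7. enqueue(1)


enqueue(13) -> [13]
enqueue(47) -> [13, 47]
enqueue(32) -> [13, 47, 32]
dequeue()->13, [47, 32]
enqueue(46) -> [47, 32, 46]
dequeue()->47, [32, 46]
enqueue(1) -> [32, 46, 1]

Final queue: [32, 46, 1]


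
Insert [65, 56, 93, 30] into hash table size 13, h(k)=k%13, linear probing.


Insert 65: h=0 -> slot 0
Insert 56: h=4 -> slot 4
Insert 93: h=2 -> slot 2
Insert 30: h=4, 1 probes -> slot 5

Table: [65, None, 93, None, 56, 30, None, None, None, None, None, None, None]


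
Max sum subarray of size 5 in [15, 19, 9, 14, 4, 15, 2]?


[0:5]: 61
[1:6]: 61
[2:7]: 44

Max: 61 at [0:5]


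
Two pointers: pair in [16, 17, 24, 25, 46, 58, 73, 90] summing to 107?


lo=0(16)+hi=7(90)=106
lo=1(17)+hi=7(90)=107

Yes: 17+90=107


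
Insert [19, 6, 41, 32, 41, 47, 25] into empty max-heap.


Insert 19: [19]
Insert 6: [19, 6]
Insert 41: [41, 6, 19]
Insert 32: [41, 32, 19, 6]
Insert 41: [41, 41, 19, 6, 32]
Insert 47: [47, 41, 41, 6, 32, 19]
Insert 25: [47, 41, 41, 6, 32, 19, 25]

Final heap: [47, 41, 41, 6, 32, 19, 25]


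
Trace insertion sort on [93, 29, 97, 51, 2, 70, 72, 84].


Initial: [93, 29, 97, 51, 2, 70, 72, 84]
Insert 29: [29, 93, 97, 51, 2, 70, 72, 84]
Insert 97: [29, 93, 97, 51, 2, 70, 72, 84]
Insert 51: [29, 51, 93, 97, 2, 70, 72, 84]
Insert 2: [2, 29, 51, 93, 97, 70, 72, 84]
Insert 70: [2, 29, 51, 70, 93, 97, 72, 84]
Insert 72: [2, 29, 51, 70, 72, 93, 97, 84]
Insert 84: [2, 29, 51, 70, 72, 84, 93, 97]

Sorted: [2, 29, 51, 70, 72, 84, 93, 97]


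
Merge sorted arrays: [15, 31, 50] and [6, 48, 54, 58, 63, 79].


Take 6 from B
Take 15 from A
Take 31 from A
Take 48 from B
Take 50 from A

Merged: [6, 15, 31, 48, 50, 54, 58, 63, 79]


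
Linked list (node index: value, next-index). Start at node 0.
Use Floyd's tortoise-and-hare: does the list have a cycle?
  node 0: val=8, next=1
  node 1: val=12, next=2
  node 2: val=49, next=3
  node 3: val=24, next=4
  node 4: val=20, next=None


Floyd's tortoise (slow, +1) and hare (fast, +2):
  init: slow=0, fast=0
  step 1: slow=1, fast=2
  step 2: slow=2, fast=4
  step 3: fast -> None, no cycle

Cycle: no


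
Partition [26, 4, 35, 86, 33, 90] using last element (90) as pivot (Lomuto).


Pivot: 90
  26 <= 90: advance i (no swap)
  4 <= 90: advance i (no swap)
  35 <= 90: advance i (no swap)
  86 <= 90: advance i (no swap)
  33 <= 90: advance i (no swap)
Place pivot at 5: [26, 4, 35, 86, 33, 90]

Partitioned: [26, 4, 35, 86, 33, 90]


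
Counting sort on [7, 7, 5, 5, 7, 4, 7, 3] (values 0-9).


Input: [7, 7, 5, 5, 7, 4, 7, 3]
Counts: [0, 0, 0, 1, 1, 2, 0, 4, 0, 0]

Sorted: [3, 4, 5, 5, 7, 7, 7, 7]


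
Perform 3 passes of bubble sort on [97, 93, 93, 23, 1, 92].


Initial: [97, 93, 93, 23, 1, 92]
Pass 1: [93, 93, 23, 1, 92, 97] (5 swaps)
Pass 2: [93, 23, 1, 92, 93, 97] (3 swaps)
Pass 3: [23, 1, 92, 93, 93, 97] (3 swaps)

After 3 passes: [23, 1, 92, 93, 93, 97]


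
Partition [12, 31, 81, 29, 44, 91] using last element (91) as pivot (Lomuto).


Pivot: 91
  12 <= 91: advance i (no swap)
  31 <= 91: advance i (no swap)
  81 <= 91: advance i (no swap)
  29 <= 91: advance i (no swap)
  44 <= 91: advance i (no swap)
Place pivot at 5: [12, 31, 81, 29, 44, 91]

Partitioned: [12, 31, 81, 29, 44, 91]


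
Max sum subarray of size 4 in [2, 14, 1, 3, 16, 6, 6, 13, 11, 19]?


[0:4]: 20
[1:5]: 34
[2:6]: 26
[3:7]: 31
[4:8]: 41
[5:9]: 36
[6:10]: 49

Max: 49 at [6:10]


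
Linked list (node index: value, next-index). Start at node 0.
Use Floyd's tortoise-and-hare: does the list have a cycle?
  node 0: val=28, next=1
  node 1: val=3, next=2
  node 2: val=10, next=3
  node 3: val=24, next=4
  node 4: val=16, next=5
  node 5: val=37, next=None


Floyd's tortoise (slow, +1) and hare (fast, +2):
  init: slow=0, fast=0
  step 1: slow=1, fast=2
  step 2: slow=2, fast=4
  step 3: fast 4->5->None, no cycle

Cycle: no


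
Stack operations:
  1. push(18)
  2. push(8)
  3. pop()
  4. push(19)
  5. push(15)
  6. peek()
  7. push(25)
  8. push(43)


push(18) -> [18]
push(8) -> [18, 8]
pop()->8, [18]
push(19) -> [18, 19]
push(15) -> [18, 19, 15]
peek()->15
push(25) -> [18, 19, 15, 25]
push(43) -> [18, 19, 15, 25, 43]

Final stack: [18, 19, 15, 25, 43]


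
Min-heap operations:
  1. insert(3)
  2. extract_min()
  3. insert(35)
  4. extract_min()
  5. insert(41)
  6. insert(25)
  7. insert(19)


insert(3) -> [3]
extract_min()->3, []
insert(35) -> [35]
extract_min()->35, []
insert(41) -> [41]
insert(25) -> [25, 41]
insert(19) -> [19, 41, 25]

Final heap: [19, 41, 25]


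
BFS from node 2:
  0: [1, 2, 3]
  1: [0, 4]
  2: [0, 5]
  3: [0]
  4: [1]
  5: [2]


Visit 2, enqueue [0, 5]
Visit 0, enqueue [1, 3]
Visit 5, enqueue []
Visit 1, enqueue [4]
Visit 3, enqueue []
Visit 4, enqueue []

BFS order: [2, 0, 5, 1, 3, 4]


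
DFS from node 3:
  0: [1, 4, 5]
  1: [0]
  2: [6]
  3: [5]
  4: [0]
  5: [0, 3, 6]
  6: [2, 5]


Visit 3, push [5]
Visit 5, push [6, 0]
Visit 0, push [4, 1]
Visit 1, push []
Visit 4, push []
Visit 6, push [2]
Visit 2, push []

DFS order: [3, 5, 0, 1, 4, 6, 2]


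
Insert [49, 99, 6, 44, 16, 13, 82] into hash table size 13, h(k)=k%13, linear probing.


Insert 49: h=10 -> slot 10
Insert 99: h=8 -> slot 8
Insert 6: h=6 -> slot 6
Insert 44: h=5 -> slot 5
Insert 16: h=3 -> slot 3
Insert 13: h=0 -> slot 0
Insert 82: h=4 -> slot 4

Table: [13, None, None, 16, 82, 44, 6, None, 99, None, 49, None, None]


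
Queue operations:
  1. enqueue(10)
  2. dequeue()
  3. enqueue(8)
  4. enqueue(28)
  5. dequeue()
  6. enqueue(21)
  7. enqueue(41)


enqueue(10) -> [10]
dequeue()->10, []
enqueue(8) -> [8]
enqueue(28) -> [8, 28]
dequeue()->8, [28]
enqueue(21) -> [28, 21]
enqueue(41) -> [28, 21, 41]

Final queue: [28, 21, 41]


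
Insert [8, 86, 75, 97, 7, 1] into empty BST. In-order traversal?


Insert 8: root
Insert 86: R from 8
Insert 75: R from 8 -> L from 86
Insert 97: R from 8 -> R from 86
Insert 7: L from 8
Insert 1: L from 8 -> L from 7

In-order: [1, 7, 8, 75, 86, 97]


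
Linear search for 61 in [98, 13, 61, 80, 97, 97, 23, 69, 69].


i=0: 98!=61
i=1: 13!=61
i=2: 61==61 found!

Found at 2, 3 comps


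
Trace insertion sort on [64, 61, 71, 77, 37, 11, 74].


Initial: [64, 61, 71, 77, 37, 11, 74]
Insert 61: [61, 64, 71, 77, 37, 11, 74]
Insert 71: [61, 64, 71, 77, 37, 11, 74]
Insert 77: [61, 64, 71, 77, 37, 11, 74]
Insert 37: [37, 61, 64, 71, 77, 11, 74]
Insert 11: [11, 37, 61, 64, 71, 77, 74]
Insert 74: [11, 37, 61, 64, 71, 74, 77]

Sorted: [11, 37, 61, 64, 71, 74, 77]


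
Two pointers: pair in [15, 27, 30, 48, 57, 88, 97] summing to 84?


lo=0(15)+hi=6(97)=112
lo=0(15)+hi=5(88)=103
lo=0(15)+hi=4(57)=72
lo=1(27)+hi=4(57)=84

Yes: 27+57=84


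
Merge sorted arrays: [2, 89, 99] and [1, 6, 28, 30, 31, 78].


Take 1 from B
Take 2 from A
Take 6 from B
Take 28 from B
Take 30 from B
Take 31 from B
Take 78 from B

Merged: [1, 2, 6, 28, 30, 31, 78, 89, 99]


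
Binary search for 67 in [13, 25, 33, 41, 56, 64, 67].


Step 1: lo=0, hi=6, mid=3, val=41
Step 2: lo=4, hi=6, mid=5, val=64
Step 3: lo=6, hi=6, mid=6, val=67

Found at index 6


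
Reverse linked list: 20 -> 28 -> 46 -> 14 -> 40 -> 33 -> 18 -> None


Step 1: curr=20, set curr.next=prev(None) | reversed so far: 20
Step 2: curr=28, set curr.next=prev(20) | reversed so far: 28 -> 20
Step 3: curr=46, set curr.next=prev(28) | reversed so far: 46 -> 28 -> 20
Step 4: curr=14, set curr.next=prev(46) | reversed so far: 14 -> 46 -> 28 -> 20
Step 5: curr=40, set curr.next=prev(14) | reversed so far: 40 -> 14 -> 46 -> 28 -> 20
Step 6: curr=33, set curr.next=prev(40) | reversed so far: 33 -> 40 -> 14 -> 46 -> 28 -> 20
Step 7: curr=18, set curr.next=prev(33) | reversed so far: 18 -> 33 -> 40 -> 14 -> 46 -> 28 -> 20

18 -> 33 -> 40 -> 14 -> 46 -> 28 -> 20 -> None


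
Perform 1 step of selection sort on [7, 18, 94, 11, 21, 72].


Initial: [7, 18, 94, 11, 21, 72]
Step 1: min=7 at 0
  Swap: [7, 18, 94, 11, 21, 72]

After 1 step: [7, 18, 94, 11, 21, 72]


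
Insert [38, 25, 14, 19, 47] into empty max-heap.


Insert 38: [38]
Insert 25: [38, 25]
Insert 14: [38, 25, 14]
Insert 19: [38, 25, 14, 19]
Insert 47: [47, 38, 14, 19, 25]

Final heap: [47, 38, 14, 19, 25]


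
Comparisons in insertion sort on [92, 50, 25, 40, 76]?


Algorithm: insertion sort
Input: [92, 50, 25, 40, 76]
Sorted: [25, 40, 50, 76, 92]

8


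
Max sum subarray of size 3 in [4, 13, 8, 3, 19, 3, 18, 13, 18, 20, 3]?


[0:3]: 25
[1:4]: 24
[2:5]: 30
[3:6]: 25
[4:7]: 40
[5:8]: 34
[6:9]: 49
[7:10]: 51
[8:11]: 41

Max: 51 at [7:10]


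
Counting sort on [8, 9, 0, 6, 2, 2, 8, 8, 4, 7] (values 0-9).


Input: [8, 9, 0, 6, 2, 2, 8, 8, 4, 7]
Counts: [1, 0, 2, 0, 1, 0, 1, 1, 3, 1]

Sorted: [0, 2, 2, 4, 6, 7, 8, 8, 8, 9]


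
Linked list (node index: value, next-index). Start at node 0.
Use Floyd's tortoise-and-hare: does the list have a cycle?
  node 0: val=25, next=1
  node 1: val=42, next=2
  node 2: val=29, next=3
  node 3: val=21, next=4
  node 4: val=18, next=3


Floyd's tortoise (slow, +1) and hare (fast, +2):
  init: slow=0, fast=0
  step 1: slow=1, fast=2
  step 2: slow=2, fast=4
  step 3: slow=3, fast=4
  step 4: slow=4, fast=4
  slow == fast at node 4: cycle detected

Cycle: yes


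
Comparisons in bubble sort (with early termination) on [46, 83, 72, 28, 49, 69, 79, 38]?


Algorithm: bubble sort (with early termination)
Input: [46, 83, 72, 28, 49, 69, 79, 38]
Sorted: [28, 38, 46, 49, 69, 72, 79, 83]

28


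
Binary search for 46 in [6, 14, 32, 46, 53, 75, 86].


Step 1: lo=0, hi=6, mid=3, val=46

Found at index 3


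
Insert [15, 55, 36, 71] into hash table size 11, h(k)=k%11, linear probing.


Insert 15: h=4 -> slot 4
Insert 55: h=0 -> slot 0
Insert 36: h=3 -> slot 3
Insert 71: h=5 -> slot 5

Table: [55, None, None, 36, 15, 71, None, None, None, None, None]


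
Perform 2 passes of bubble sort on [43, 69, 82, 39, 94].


Initial: [43, 69, 82, 39, 94]
Pass 1: [43, 69, 39, 82, 94] (1 swaps)
Pass 2: [43, 39, 69, 82, 94] (1 swaps)

After 2 passes: [43, 39, 69, 82, 94]


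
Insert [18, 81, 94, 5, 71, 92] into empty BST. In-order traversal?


Insert 18: root
Insert 81: R from 18
Insert 94: R from 18 -> R from 81
Insert 5: L from 18
Insert 71: R from 18 -> L from 81
Insert 92: R from 18 -> R from 81 -> L from 94

In-order: [5, 18, 71, 81, 92, 94]


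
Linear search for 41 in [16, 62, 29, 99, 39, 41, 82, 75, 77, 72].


i=0: 16!=41
i=1: 62!=41
i=2: 29!=41
i=3: 99!=41
i=4: 39!=41
i=5: 41==41 found!

Found at 5, 6 comps


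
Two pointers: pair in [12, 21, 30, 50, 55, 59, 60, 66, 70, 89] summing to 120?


lo=0(12)+hi=9(89)=101
lo=1(21)+hi=9(89)=110
lo=2(30)+hi=9(89)=119
lo=3(50)+hi=9(89)=139
lo=3(50)+hi=8(70)=120

Yes: 50+70=120


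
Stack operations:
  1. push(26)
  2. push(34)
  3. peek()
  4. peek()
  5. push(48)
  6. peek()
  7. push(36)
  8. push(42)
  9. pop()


push(26) -> [26]
push(34) -> [26, 34]
peek()->34
peek()->34
push(48) -> [26, 34, 48]
peek()->48
push(36) -> [26, 34, 48, 36]
push(42) -> [26, 34, 48, 36, 42]
pop()->42, [26, 34, 48, 36]

Final stack: [26, 34, 48, 36]


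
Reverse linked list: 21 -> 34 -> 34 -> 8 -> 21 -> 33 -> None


Step 1: curr=21, set curr.next=prev(None) | reversed so far: 21
Step 2: curr=34, set curr.next=prev(21) | reversed so far: 34 -> 21
Step 3: curr=34, set curr.next=prev(34) | reversed so far: 34 -> 34 -> 21
Step 4: curr=8, set curr.next=prev(34) | reversed so far: 8 -> 34 -> 34 -> 21
Step 5: curr=21, set curr.next=prev(8) | reversed so far: 21 -> 8 -> 34 -> 34 -> 21
Step 6: curr=33, set curr.next=prev(21) | reversed so far: 33 -> 21 -> 8 -> 34 -> 34 -> 21

33 -> 21 -> 8 -> 34 -> 34 -> 21 -> None


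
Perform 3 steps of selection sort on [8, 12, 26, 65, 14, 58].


Initial: [8, 12, 26, 65, 14, 58]
Step 1: min=8 at 0
  Swap: [8, 12, 26, 65, 14, 58]
Step 2: min=12 at 1
  Swap: [8, 12, 26, 65, 14, 58]
Step 3: min=14 at 4
  Swap: [8, 12, 14, 65, 26, 58]

After 3 steps: [8, 12, 14, 65, 26, 58]


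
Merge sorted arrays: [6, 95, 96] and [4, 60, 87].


Take 4 from B
Take 6 from A
Take 60 from B
Take 87 from B

Merged: [4, 6, 60, 87, 95, 96]


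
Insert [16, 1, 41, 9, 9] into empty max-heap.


Insert 16: [16]
Insert 1: [16, 1]
Insert 41: [41, 1, 16]
Insert 9: [41, 9, 16, 1]
Insert 9: [41, 9, 16, 1, 9]

Final heap: [41, 9, 16, 1, 9]


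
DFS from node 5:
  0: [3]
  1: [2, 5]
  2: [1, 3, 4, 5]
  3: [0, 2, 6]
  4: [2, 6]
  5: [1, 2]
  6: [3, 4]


Visit 5, push [2, 1]
Visit 1, push [2]
Visit 2, push [4, 3]
Visit 3, push [6, 0]
Visit 0, push []
Visit 6, push [4]
Visit 4, push []

DFS order: [5, 1, 2, 3, 0, 6, 4]


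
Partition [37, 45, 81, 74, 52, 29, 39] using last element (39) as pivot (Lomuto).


Pivot: 39
  37 <= 39: advance i (no swap)
  29 <= 39: swap -> [37, 29, 81, 74, 52, 45, 39]
Place pivot at 2: [37, 29, 39, 74, 52, 45, 81]

Partitioned: [37, 29, 39, 74, 52, 45, 81]


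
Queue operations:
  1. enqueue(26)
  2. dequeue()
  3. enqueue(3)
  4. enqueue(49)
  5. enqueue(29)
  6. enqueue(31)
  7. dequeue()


enqueue(26) -> [26]
dequeue()->26, []
enqueue(3) -> [3]
enqueue(49) -> [3, 49]
enqueue(29) -> [3, 49, 29]
enqueue(31) -> [3, 49, 29, 31]
dequeue()->3, [49, 29, 31]

Final queue: [49, 29, 31]


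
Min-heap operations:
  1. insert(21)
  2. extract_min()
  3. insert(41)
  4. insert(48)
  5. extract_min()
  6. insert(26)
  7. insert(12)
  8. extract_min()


insert(21) -> [21]
extract_min()->21, []
insert(41) -> [41]
insert(48) -> [41, 48]
extract_min()->41, [48]
insert(26) -> [26, 48]
insert(12) -> [12, 48, 26]
extract_min()->12, [26, 48]

Final heap: [26, 48]


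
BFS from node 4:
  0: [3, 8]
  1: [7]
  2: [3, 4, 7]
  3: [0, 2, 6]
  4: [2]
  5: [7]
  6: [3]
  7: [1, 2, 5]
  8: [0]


Visit 4, enqueue [2]
Visit 2, enqueue [3, 7]
Visit 3, enqueue [0, 6]
Visit 7, enqueue [1, 5]
Visit 0, enqueue [8]
Visit 6, enqueue []
Visit 1, enqueue []
Visit 5, enqueue []
Visit 8, enqueue []

BFS order: [4, 2, 3, 7, 0, 6, 1, 5, 8]


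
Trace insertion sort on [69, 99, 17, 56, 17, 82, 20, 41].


Initial: [69, 99, 17, 56, 17, 82, 20, 41]
Insert 99: [69, 99, 17, 56, 17, 82, 20, 41]
Insert 17: [17, 69, 99, 56, 17, 82, 20, 41]
Insert 56: [17, 56, 69, 99, 17, 82, 20, 41]
Insert 17: [17, 17, 56, 69, 99, 82, 20, 41]
Insert 82: [17, 17, 56, 69, 82, 99, 20, 41]
Insert 20: [17, 17, 20, 56, 69, 82, 99, 41]
Insert 41: [17, 17, 20, 41, 56, 69, 82, 99]

Sorted: [17, 17, 20, 41, 56, 69, 82, 99]


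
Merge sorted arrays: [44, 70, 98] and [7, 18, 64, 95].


Take 7 from B
Take 18 from B
Take 44 from A
Take 64 from B
Take 70 from A
Take 95 from B

Merged: [7, 18, 44, 64, 70, 95, 98]


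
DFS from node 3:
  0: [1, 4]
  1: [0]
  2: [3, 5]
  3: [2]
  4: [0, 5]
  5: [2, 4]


Visit 3, push [2]
Visit 2, push [5]
Visit 5, push [4]
Visit 4, push [0]
Visit 0, push [1]
Visit 1, push []

DFS order: [3, 2, 5, 4, 0, 1]


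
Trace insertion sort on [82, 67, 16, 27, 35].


Initial: [82, 67, 16, 27, 35]
Insert 67: [67, 82, 16, 27, 35]
Insert 16: [16, 67, 82, 27, 35]
Insert 27: [16, 27, 67, 82, 35]
Insert 35: [16, 27, 35, 67, 82]

Sorted: [16, 27, 35, 67, 82]


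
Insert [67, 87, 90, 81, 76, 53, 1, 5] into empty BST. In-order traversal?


Insert 67: root
Insert 87: R from 67
Insert 90: R from 67 -> R from 87
Insert 81: R from 67 -> L from 87
Insert 76: R from 67 -> L from 87 -> L from 81
Insert 53: L from 67
Insert 1: L from 67 -> L from 53
Insert 5: L from 67 -> L from 53 -> R from 1

In-order: [1, 5, 53, 67, 76, 81, 87, 90]


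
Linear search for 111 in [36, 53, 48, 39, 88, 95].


i=0: 36!=111
i=1: 53!=111
i=2: 48!=111
i=3: 39!=111
i=4: 88!=111
i=5: 95!=111

Not found, 6 comps


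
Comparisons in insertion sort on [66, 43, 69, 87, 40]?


Algorithm: insertion sort
Input: [66, 43, 69, 87, 40]
Sorted: [40, 43, 66, 69, 87]

7


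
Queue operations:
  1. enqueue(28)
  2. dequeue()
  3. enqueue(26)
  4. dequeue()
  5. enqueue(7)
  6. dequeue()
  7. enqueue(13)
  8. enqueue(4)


enqueue(28) -> [28]
dequeue()->28, []
enqueue(26) -> [26]
dequeue()->26, []
enqueue(7) -> [7]
dequeue()->7, []
enqueue(13) -> [13]
enqueue(4) -> [13, 4]

Final queue: [13, 4]


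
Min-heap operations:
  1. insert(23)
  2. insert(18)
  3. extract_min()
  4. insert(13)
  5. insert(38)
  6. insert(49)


insert(23) -> [23]
insert(18) -> [18, 23]
extract_min()->18, [23]
insert(13) -> [13, 23]
insert(38) -> [13, 23, 38]
insert(49) -> [13, 23, 38, 49]

Final heap: [13, 23, 38, 49]


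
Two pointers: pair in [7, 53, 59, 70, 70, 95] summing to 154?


lo=0(7)+hi=5(95)=102
lo=1(53)+hi=5(95)=148
lo=2(59)+hi=5(95)=154

Yes: 59+95=154


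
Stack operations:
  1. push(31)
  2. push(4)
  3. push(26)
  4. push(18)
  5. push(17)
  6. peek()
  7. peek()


push(31) -> [31]
push(4) -> [31, 4]
push(26) -> [31, 4, 26]
push(18) -> [31, 4, 26, 18]
push(17) -> [31, 4, 26, 18, 17]
peek()->17
peek()->17

Final stack: [31, 4, 26, 18, 17]


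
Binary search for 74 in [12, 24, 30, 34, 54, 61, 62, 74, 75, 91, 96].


Step 1: lo=0, hi=10, mid=5, val=61
Step 2: lo=6, hi=10, mid=8, val=75
Step 3: lo=6, hi=7, mid=6, val=62
Step 4: lo=7, hi=7, mid=7, val=74

Found at index 7


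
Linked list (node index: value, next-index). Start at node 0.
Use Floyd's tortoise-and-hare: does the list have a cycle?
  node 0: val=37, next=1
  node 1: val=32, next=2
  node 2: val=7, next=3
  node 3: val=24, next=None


Floyd's tortoise (slow, +1) and hare (fast, +2):
  init: slow=0, fast=0
  step 1: slow=1, fast=2
  step 2: fast 2->3->None, no cycle

Cycle: no


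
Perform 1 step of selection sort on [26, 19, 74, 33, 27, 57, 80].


Initial: [26, 19, 74, 33, 27, 57, 80]
Step 1: min=19 at 1
  Swap: [19, 26, 74, 33, 27, 57, 80]

After 1 step: [19, 26, 74, 33, 27, 57, 80]


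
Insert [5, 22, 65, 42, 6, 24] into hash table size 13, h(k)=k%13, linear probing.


Insert 5: h=5 -> slot 5
Insert 22: h=9 -> slot 9
Insert 65: h=0 -> slot 0
Insert 42: h=3 -> slot 3
Insert 6: h=6 -> slot 6
Insert 24: h=11 -> slot 11

Table: [65, None, None, 42, None, 5, 6, None, None, 22, None, 24, None]


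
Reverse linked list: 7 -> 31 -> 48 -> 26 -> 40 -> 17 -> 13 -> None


Step 1: curr=7, set curr.next=prev(None) | reversed so far: 7
Step 2: curr=31, set curr.next=prev(7) | reversed so far: 31 -> 7
Step 3: curr=48, set curr.next=prev(31) | reversed so far: 48 -> 31 -> 7
Step 4: curr=26, set curr.next=prev(48) | reversed so far: 26 -> 48 -> 31 -> 7
Step 5: curr=40, set curr.next=prev(26) | reversed so far: 40 -> 26 -> 48 -> 31 -> 7
Step 6: curr=17, set curr.next=prev(40) | reversed so far: 17 -> 40 -> 26 -> 48 -> 31 -> 7
Step 7: curr=13, set curr.next=prev(17) | reversed so far: 13 -> 17 -> 40 -> 26 -> 48 -> 31 -> 7

13 -> 17 -> 40 -> 26 -> 48 -> 31 -> 7 -> None


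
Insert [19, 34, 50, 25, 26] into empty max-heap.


Insert 19: [19]
Insert 34: [34, 19]
Insert 50: [50, 19, 34]
Insert 25: [50, 25, 34, 19]
Insert 26: [50, 26, 34, 19, 25]

Final heap: [50, 26, 34, 19, 25]


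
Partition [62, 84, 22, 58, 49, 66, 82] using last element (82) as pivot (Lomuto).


Pivot: 82
  62 <= 82: advance i (no swap)
  22 <= 82: swap -> [62, 22, 84, 58, 49, 66, 82]
  58 <= 82: swap -> [62, 22, 58, 84, 49, 66, 82]
  49 <= 82: swap -> [62, 22, 58, 49, 84, 66, 82]
  66 <= 82: swap -> [62, 22, 58, 49, 66, 84, 82]
Place pivot at 5: [62, 22, 58, 49, 66, 82, 84]

Partitioned: [62, 22, 58, 49, 66, 82, 84]


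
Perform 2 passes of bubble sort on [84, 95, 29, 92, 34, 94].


Initial: [84, 95, 29, 92, 34, 94]
Pass 1: [84, 29, 92, 34, 94, 95] (4 swaps)
Pass 2: [29, 84, 34, 92, 94, 95] (2 swaps)

After 2 passes: [29, 84, 34, 92, 94, 95]


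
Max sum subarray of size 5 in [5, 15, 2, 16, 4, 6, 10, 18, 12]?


[0:5]: 42
[1:6]: 43
[2:7]: 38
[3:8]: 54
[4:9]: 50

Max: 54 at [3:8]


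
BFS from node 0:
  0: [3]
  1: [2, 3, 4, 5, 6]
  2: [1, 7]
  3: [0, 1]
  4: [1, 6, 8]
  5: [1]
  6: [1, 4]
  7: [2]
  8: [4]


Visit 0, enqueue [3]
Visit 3, enqueue [1]
Visit 1, enqueue [2, 4, 5, 6]
Visit 2, enqueue [7]
Visit 4, enqueue [8]
Visit 5, enqueue []
Visit 6, enqueue []
Visit 7, enqueue []
Visit 8, enqueue []

BFS order: [0, 3, 1, 2, 4, 5, 6, 7, 8]


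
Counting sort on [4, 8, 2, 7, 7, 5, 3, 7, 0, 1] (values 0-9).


Input: [4, 8, 2, 7, 7, 5, 3, 7, 0, 1]
Counts: [1, 1, 1, 1, 1, 1, 0, 3, 1, 0]

Sorted: [0, 1, 2, 3, 4, 5, 7, 7, 7, 8]


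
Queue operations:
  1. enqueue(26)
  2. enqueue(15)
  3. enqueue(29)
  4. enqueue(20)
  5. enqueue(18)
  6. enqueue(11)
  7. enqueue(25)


enqueue(26) -> [26]
enqueue(15) -> [26, 15]
enqueue(29) -> [26, 15, 29]
enqueue(20) -> [26, 15, 29, 20]
enqueue(18) -> [26, 15, 29, 20, 18]
enqueue(11) -> [26, 15, 29, 20, 18, 11]
enqueue(25) -> [26, 15, 29, 20, 18, 11, 25]

Final queue: [26, 15, 29, 20, 18, 11, 25]


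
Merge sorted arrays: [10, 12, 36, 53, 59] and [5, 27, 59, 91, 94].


Take 5 from B
Take 10 from A
Take 12 from A
Take 27 from B
Take 36 from A
Take 53 from A
Take 59 from A

Merged: [5, 10, 12, 27, 36, 53, 59, 59, 91, 94]


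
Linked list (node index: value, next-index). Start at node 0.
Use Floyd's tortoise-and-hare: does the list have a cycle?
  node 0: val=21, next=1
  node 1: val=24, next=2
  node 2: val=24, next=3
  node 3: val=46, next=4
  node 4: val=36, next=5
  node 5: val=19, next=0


Floyd's tortoise (slow, +1) and hare (fast, +2):
  init: slow=0, fast=0
  step 1: slow=1, fast=2
  step 2: slow=2, fast=4
  step 3: slow=3, fast=0
  step 4: slow=4, fast=2
  step 5: slow=5, fast=4
  step 6: slow=0, fast=0
  slow == fast at node 0: cycle detected

Cycle: yes


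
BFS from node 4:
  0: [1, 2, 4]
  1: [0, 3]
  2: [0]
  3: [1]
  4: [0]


Visit 4, enqueue [0]
Visit 0, enqueue [1, 2]
Visit 1, enqueue [3]
Visit 2, enqueue []
Visit 3, enqueue []

BFS order: [4, 0, 1, 2, 3]


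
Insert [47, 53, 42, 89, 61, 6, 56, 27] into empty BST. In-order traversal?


Insert 47: root
Insert 53: R from 47
Insert 42: L from 47
Insert 89: R from 47 -> R from 53
Insert 61: R from 47 -> R from 53 -> L from 89
Insert 6: L from 47 -> L from 42
Insert 56: R from 47 -> R from 53 -> L from 89 -> L from 61
Insert 27: L from 47 -> L from 42 -> R from 6

In-order: [6, 27, 42, 47, 53, 56, 61, 89]


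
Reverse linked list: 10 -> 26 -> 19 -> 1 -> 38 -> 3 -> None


Step 1: curr=10, set curr.next=prev(None) | reversed so far: 10
Step 2: curr=26, set curr.next=prev(10) | reversed so far: 26 -> 10
Step 3: curr=19, set curr.next=prev(26) | reversed so far: 19 -> 26 -> 10
Step 4: curr=1, set curr.next=prev(19) | reversed so far: 1 -> 19 -> 26 -> 10
Step 5: curr=38, set curr.next=prev(1) | reversed so far: 38 -> 1 -> 19 -> 26 -> 10
Step 6: curr=3, set curr.next=prev(38) | reversed so far: 3 -> 38 -> 1 -> 19 -> 26 -> 10

3 -> 38 -> 1 -> 19 -> 26 -> 10 -> None


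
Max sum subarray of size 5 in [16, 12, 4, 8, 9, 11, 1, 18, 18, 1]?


[0:5]: 49
[1:6]: 44
[2:7]: 33
[3:8]: 47
[4:9]: 57
[5:10]: 49

Max: 57 at [4:9]


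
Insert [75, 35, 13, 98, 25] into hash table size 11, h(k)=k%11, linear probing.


Insert 75: h=9 -> slot 9
Insert 35: h=2 -> slot 2
Insert 13: h=2, 1 probes -> slot 3
Insert 98: h=10 -> slot 10
Insert 25: h=3, 1 probes -> slot 4

Table: [None, None, 35, 13, 25, None, None, None, None, 75, 98]


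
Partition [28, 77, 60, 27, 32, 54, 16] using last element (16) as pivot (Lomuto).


Pivot: 16
Place pivot at 0: [16, 77, 60, 27, 32, 54, 28]

Partitioned: [16, 77, 60, 27, 32, 54, 28]


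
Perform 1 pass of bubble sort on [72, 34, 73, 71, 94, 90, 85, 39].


Initial: [72, 34, 73, 71, 94, 90, 85, 39]
Pass 1: [34, 72, 71, 73, 90, 85, 39, 94] (5 swaps)

After 1 pass: [34, 72, 71, 73, 90, 85, 39, 94]


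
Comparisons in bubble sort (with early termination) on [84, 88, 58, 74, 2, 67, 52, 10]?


Algorithm: bubble sort (with early termination)
Input: [84, 88, 58, 74, 2, 67, 52, 10]
Sorted: [2, 10, 52, 58, 67, 74, 84, 88]

28


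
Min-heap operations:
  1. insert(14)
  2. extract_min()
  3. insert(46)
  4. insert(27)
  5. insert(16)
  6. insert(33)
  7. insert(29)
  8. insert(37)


insert(14) -> [14]
extract_min()->14, []
insert(46) -> [46]
insert(27) -> [27, 46]
insert(16) -> [16, 46, 27]
insert(33) -> [16, 33, 27, 46]
insert(29) -> [16, 29, 27, 46, 33]
insert(37) -> [16, 29, 27, 46, 33, 37]

Final heap: [16, 29, 27, 46, 33, 37]


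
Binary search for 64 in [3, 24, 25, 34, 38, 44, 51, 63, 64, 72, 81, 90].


Step 1: lo=0, hi=11, mid=5, val=44
Step 2: lo=6, hi=11, mid=8, val=64

Found at index 8


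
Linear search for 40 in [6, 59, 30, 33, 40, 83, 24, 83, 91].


i=0: 6!=40
i=1: 59!=40
i=2: 30!=40
i=3: 33!=40
i=4: 40==40 found!

Found at 4, 5 comps


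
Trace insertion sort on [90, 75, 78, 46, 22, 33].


Initial: [90, 75, 78, 46, 22, 33]
Insert 75: [75, 90, 78, 46, 22, 33]
Insert 78: [75, 78, 90, 46, 22, 33]
Insert 46: [46, 75, 78, 90, 22, 33]
Insert 22: [22, 46, 75, 78, 90, 33]
Insert 33: [22, 33, 46, 75, 78, 90]

Sorted: [22, 33, 46, 75, 78, 90]


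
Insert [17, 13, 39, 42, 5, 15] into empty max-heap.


Insert 17: [17]
Insert 13: [17, 13]
Insert 39: [39, 13, 17]
Insert 42: [42, 39, 17, 13]
Insert 5: [42, 39, 17, 13, 5]
Insert 15: [42, 39, 17, 13, 5, 15]

Final heap: [42, 39, 17, 13, 5, 15]


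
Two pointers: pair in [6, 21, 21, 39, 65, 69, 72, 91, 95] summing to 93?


lo=0(6)+hi=8(95)=101
lo=0(6)+hi=7(91)=97
lo=0(6)+hi=6(72)=78
lo=1(21)+hi=6(72)=93

Yes: 21+72=93


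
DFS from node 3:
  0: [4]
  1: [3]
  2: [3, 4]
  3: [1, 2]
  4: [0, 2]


Visit 3, push [2, 1]
Visit 1, push []
Visit 2, push [4]
Visit 4, push [0]
Visit 0, push []

DFS order: [3, 1, 2, 4, 0]


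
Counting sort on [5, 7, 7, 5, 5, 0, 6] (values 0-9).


Input: [5, 7, 7, 5, 5, 0, 6]
Counts: [1, 0, 0, 0, 0, 3, 1, 2, 0, 0]

Sorted: [0, 5, 5, 5, 6, 7, 7]


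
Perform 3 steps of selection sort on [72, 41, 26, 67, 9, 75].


Initial: [72, 41, 26, 67, 9, 75]
Step 1: min=9 at 4
  Swap: [9, 41, 26, 67, 72, 75]
Step 2: min=26 at 2
  Swap: [9, 26, 41, 67, 72, 75]
Step 3: min=41 at 2
  Swap: [9, 26, 41, 67, 72, 75]

After 3 steps: [9, 26, 41, 67, 72, 75]


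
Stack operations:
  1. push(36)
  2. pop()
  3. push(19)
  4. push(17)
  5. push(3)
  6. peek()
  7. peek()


push(36) -> [36]
pop()->36, []
push(19) -> [19]
push(17) -> [19, 17]
push(3) -> [19, 17, 3]
peek()->3
peek()->3

Final stack: [19, 17, 3]


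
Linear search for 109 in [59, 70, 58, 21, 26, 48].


i=0: 59!=109
i=1: 70!=109
i=2: 58!=109
i=3: 21!=109
i=4: 26!=109
i=5: 48!=109

Not found, 6 comps


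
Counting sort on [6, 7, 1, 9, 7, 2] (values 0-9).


Input: [6, 7, 1, 9, 7, 2]
Counts: [0, 1, 1, 0, 0, 0, 1, 2, 0, 1]

Sorted: [1, 2, 6, 7, 7, 9]


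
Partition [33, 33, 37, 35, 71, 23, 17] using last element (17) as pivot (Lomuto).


Pivot: 17
Place pivot at 0: [17, 33, 37, 35, 71, 23, 33]

Partitioned: [17, 33, 37, 35, 71, 23, 33]


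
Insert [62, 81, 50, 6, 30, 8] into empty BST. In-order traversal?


Insert 62: root
Insert 81: R from 62
Insert 50: L from 62
Insert 6: L from 62 -> L from 50
Insert 30: L from 62 -> L from 50 -> R from 6
Insert 8: L from 62 -> L from 50 -> R from 6 -> L from 30

In-order: [6, 8, 30, 50, 62, 81]


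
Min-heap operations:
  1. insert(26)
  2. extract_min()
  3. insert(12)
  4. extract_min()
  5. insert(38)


insert(26) -> [26]
extract_min()->26, []
insert(12) -> [12]
extract_min()->12, []
insert(38) -> [38]

Final heap: [38]


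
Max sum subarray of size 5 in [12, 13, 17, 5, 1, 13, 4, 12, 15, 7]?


[0:5]: 48
[1:6]: 49
[2:7]: 40
[3:8]: 35
[4:9]: 45
[5:10]: 51

Max: 51 at [5:10]


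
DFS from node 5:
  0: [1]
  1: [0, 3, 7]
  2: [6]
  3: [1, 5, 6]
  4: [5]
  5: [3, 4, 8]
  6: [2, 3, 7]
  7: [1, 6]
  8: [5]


Visit 5, push [8, 4, 3]
Visit 3, push [6, 1]
Visit 1, push [7, 0]
Visit 0, push []
Visit 7, push [6]
Visit 6, push [2]
Visit 2, push []
Visit 4, push []
Visit 8, push []

DFS order: [5, 3, 1, 0, 7, 6, 2, 4, 8]


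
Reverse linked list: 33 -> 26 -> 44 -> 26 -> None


Step 1: curr=33, set curr.next=prev(None) | reversed so far: 33
Step 2: curr=26, set curr.next=prev(33) | reversed so far: 26 -> 33
Step 3: curr=44, set curr.next=prev(26) | reversed so far: 44 -> 26 -> 33
Step 4: curr=26, set curr.next=prev(44) | reversed so far: 26 -> 44 -> 26 -> 33

26 -> 44 -> 26 -> 33 -> None


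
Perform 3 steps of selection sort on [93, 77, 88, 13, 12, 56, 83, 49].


Initial: [93, 77, 88, 13, 12, 56, 83, 49]
Step 1: min=12 at 4
  Swap: [12, 77, 88, 13, 93, 56, 83, 49]
Step 2: min=13 at 3
  Swap: [12, 13, 88, 77, 93, 56, 83, 49]
Step 3: min=49 at 7
  Swap: [12, 13, 49, 77, 93, 56, 83, 88]

After 3 steps: [12, 13, 49, 77, 93, 56, 83, 88]


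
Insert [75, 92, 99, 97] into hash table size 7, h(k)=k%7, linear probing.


Insert 75: h=5 -> slot 5
Insert 92: h=1 -> slot 1
Insert 99: h=1, 1 probes -> slot 2
Insert 97: h=6 -> slot 6

Table: [None, 92, 99, None, None, 75, 97]


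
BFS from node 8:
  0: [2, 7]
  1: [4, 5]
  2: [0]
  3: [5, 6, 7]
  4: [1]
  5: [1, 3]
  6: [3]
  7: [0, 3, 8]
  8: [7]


Visit 8, enqueue [7]
Visit 7, enqueue [0, 3]
Visit 0, enqueue [2]
Visit 3, enqueue [5, 6]
Visit 2, enqueue []
Visit 5, enqueue [1]
Visit 6, enqueue []
Visit 1, enqueue [4]
Visit 4, enqueue []

BFS order: [8, 7, 0, 3, 2, 5, 6, 1, 4]


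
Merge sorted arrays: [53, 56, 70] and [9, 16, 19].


Take 9 from B
Take 16 from B
Take 19 from B

Merged: [9, 16, 19, 53, 56, 70]


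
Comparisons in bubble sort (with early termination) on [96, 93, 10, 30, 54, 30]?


Algorithm: bubble sort (with early termination)
Input: [96, 93, 10, 30, 54, 30]
Sorted: [10, 30, 30, 54, 93, 96]

14


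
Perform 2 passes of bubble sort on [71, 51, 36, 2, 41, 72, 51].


Initial: [71, 51, 36, 2, 41, 72, 51]
Pass 1: [51, 36, 2, 41, 71, 51, 72] (5 swaps)
Pass 2: [36, 2, 41, 51, 51, 71, 72] (4 swaps)

After 2 passes: [36, 2, 41, 51, 51, 71, 72]


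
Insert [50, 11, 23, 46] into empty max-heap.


Insert 50: [50]
Insert 11: [50, 11]
Insert 23: [50, 11, 23]
Insert 46: [50, 46, 23, 11]

Final heap: [50, 46, 23, 11]


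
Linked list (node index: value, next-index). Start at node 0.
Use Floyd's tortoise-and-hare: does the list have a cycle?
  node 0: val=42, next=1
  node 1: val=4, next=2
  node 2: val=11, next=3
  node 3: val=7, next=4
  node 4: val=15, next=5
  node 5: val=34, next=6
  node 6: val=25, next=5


Floyd's tortoise (slow, +1) and hare (fast, +2):
  init: slow=0, fast=0
  step 1: slow=1, fast=2
  step 2: slow=2, fast=4
  step 3: slow=3, fast=6
  step 4: slow=4, fast=6
  step 5: slow=5, fast=6
  step 6: slow=6, fast=6
  slow == fast at node 6: cycle detected

Cycle: yes


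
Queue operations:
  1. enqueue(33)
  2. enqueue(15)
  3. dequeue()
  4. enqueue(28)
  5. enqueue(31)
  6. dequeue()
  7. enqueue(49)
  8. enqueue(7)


enqueue(33) -> [33]
enqueue(15) -> [33, 15]
dequeue()->33, [15]
enqueue(28) -> [15, 28]
enqueue(31) -> [15, 28, 31]
dequeue()->15, [28, 31]
enqueue(49) -> [28, 31, 49]
enqueue(7) -> [28, 31, 49, 7]

Final queue: [28, 31, 49, 7]


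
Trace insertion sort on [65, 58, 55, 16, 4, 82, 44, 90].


Initial: [65, 58, 55, 16, 4, 82, 44, 90]
Insert 58: [58, 65, 55, 16, 4, 82, 44, 90]
Insert 55: [55, 58, 65, 16, 4, 82, 44, 90]
Insert 16: [16, 55, 58, 65, 4, 82, 44, 90]
Insert 4: [4, 16, 55, 58, 65, 82, 44, 90]
Insert 82: [4, 16, 55, 58, 65, 82, 44, 90]
Insert 44: [4, 16, 44, 55, 58, 65, 82, 90]
Insert 90: [4, 16, 44, 55, 58, 65, 82, 90]

Sorted: [4, 16, 44, 55, 58, 65, 82, 90]


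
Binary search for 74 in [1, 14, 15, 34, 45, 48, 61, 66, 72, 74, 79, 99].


Step 1: lo=0, hi=11, mid=5, val=48
Step 2: lo=6, hi=11, mid=8, val=72
Step 3: lo=9, hi=11, mid=10, val=79
Step 4: lo=9, hi=9, mid=9, val=74

Found at index 9


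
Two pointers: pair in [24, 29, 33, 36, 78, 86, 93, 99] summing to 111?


lo=0(24)+hi=7(99)=123
lo=0(24)+hi=6(93)=117
lo=0(24)+hi=5(86)=110
lo=1(29)+hi=5(86)=115
lo=1(29)+hi=4(78)=107
lo=2(33)+hi=4(78)=111

Yes: 33+78=111


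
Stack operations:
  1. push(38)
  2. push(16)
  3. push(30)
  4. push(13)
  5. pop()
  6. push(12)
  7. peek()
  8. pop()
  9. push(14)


push(38) -> [38]
push(16) -> [38, 16]
push(30) -> [38, 16, 30]
push(13) -> [38, 16, 30, 13]
pop()->13, [38, 16, 30]
push(12) -> [38, 16, 30, 12]
peek()->12
pop()->12, [38, 16, 30]
push(14) -> [38, 16, 30, 14]

Final stack: [38, 16, 30, 14]


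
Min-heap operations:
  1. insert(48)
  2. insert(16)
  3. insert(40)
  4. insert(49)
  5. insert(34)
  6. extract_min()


insert(48) -> [48]
insert(16) -> [16, 48]
insert(40) -> [16, 48, 40]
insert(49) -> [16, 48, 40, 49]
insert(34) -> [16, 34, 40, 49, 48]
extract_min()->16, [34, 48, 40, 49]

Final heap: [34, 48, 40, 49]


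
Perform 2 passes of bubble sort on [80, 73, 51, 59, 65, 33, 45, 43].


Initial: [80, 73, 51, 59, 65, 33, 45, 43]
Pass 1: [73, 51, 59, 65, 33, 45, 43, 80] (7 swaps)
Pass 2: [51, 59, 65, 33, 45, 43, 73, 80] (6 swaps)

After 2 passes: [51, 59, 65, 33, 45, 43, 73, 80]


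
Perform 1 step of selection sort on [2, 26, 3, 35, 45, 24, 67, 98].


Initial: [2, 26, 3, 35, 45, 24, 67, 98]
Step 1: min=2 at 0
  Swap: [2, 26, 3, 35, 45, 24, 67, 98]

After 1 step: [2, 26, 3, 35, 45, 24, 67, 98]


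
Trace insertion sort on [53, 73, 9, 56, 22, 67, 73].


Initial: [53, 73, 9, 56, 22, 67, 73]
Insert 73: [53, 73, 9, 56, 22, 67, 73]
Insert 9: [9, 53, 73, 56, 22, 67, 73]
Insert 56: [9, 53, 56, 73, 22, 67, 73]
Insert 22: [9, 22, 53, 56, 73, 67, 73]
Insert 67: [9, 22, 53, 56, 67, 73, 73]
Insert 73: [9, 22, 53, 56, 67, 73, 73]

Sorted: [9, 22, 53, 56, 67, 73, 73]


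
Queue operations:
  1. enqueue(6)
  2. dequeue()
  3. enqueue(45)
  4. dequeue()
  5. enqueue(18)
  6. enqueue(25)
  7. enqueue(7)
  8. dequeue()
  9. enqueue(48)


enqueue(6) -> [6]
dequeue()->6, []
enqueue(45) -> [45]
dequeue()->45, []
enqueue(18) -> [18]
enqueue(25) -> [18, 25]
enqueue(7) -> [18, 25, 7]
dequeue()->18, [25, 7]
enqueue(48) -> [25, 7, 48]

Final queue: [25, 7, 48]
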